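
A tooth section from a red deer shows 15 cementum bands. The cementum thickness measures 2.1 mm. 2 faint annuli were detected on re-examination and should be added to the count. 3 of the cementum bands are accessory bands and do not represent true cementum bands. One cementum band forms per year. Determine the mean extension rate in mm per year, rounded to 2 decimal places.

0.15 mm per year

Adjusted count: 15 − 3 + 2 = 14 cementum bands.
Mean rate = 2.1 mm / 14 years ≈ 0.15 mm per year.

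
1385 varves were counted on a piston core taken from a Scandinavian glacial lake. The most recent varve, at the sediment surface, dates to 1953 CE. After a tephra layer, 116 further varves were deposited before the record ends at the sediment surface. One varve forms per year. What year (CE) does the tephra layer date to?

116 varves post-date the tephra layer.
The varve at the sediment surface is 1953 CE, so the tephra layer dates to 1953 − 116 = 1837 CE.

1837 CE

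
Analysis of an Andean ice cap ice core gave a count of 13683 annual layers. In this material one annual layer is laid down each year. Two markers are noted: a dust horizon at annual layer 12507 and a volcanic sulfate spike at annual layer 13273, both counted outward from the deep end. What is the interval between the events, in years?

766 years

The two markers are separated by 13273 − 12507 = 766 annual layers.
One annual layer per year makes the interval 766 years.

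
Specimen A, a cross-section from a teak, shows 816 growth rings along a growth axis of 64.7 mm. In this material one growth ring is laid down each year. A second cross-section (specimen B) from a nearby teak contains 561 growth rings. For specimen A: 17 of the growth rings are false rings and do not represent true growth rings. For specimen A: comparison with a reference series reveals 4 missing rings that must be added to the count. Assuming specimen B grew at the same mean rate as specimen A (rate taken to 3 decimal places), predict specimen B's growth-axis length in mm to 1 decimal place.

Specimen A: true growth ring count = 816 − 17 + 4 = 803.
A: Mean rate = 64.7 mm / 803 years ≈ 0.081 mm/year.
For B, 0.081 mm/year × 561 years = 45.4 mm.

45.4 mm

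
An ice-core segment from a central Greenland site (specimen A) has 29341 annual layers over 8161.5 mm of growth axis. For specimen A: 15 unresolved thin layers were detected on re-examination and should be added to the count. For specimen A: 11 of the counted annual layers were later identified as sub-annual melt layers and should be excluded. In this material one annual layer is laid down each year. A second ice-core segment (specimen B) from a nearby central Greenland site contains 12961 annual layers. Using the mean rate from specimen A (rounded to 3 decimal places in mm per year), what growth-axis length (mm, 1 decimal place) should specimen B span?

Specimen A: correcting the raw count gives 29341 − 11 + 15 = 29345 true annual layers.
A: Mean rate = 8161.5 mm / 29345 years ≈ 0.278 mm/yr.
B's length ≈ 0.278 × 12961 = 3603.2 mm.

3603.2 mm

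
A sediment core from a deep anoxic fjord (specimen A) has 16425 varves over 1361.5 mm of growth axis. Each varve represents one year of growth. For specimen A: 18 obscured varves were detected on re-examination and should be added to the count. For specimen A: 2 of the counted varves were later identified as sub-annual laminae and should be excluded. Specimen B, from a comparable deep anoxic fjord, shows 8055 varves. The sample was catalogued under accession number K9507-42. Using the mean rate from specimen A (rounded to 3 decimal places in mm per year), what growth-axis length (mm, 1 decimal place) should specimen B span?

668.6 mm

Specimen A: after corrections the count is 16425 − 2 + 18 = 16441 varves.
A: 1361.5 mm over 16441 years gives 1361.5 / 16441 ≈ 0.083 mm per year.
Length of B = 0.083 × 8055 = 668.6 mm.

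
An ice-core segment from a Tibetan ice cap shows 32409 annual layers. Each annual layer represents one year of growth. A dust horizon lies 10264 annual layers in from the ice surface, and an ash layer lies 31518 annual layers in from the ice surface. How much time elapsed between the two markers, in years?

The two markers are separated by 31518 − 10264 = 21254 annual layers.
One annual layer per year makes the interval 21254 years.

21254 years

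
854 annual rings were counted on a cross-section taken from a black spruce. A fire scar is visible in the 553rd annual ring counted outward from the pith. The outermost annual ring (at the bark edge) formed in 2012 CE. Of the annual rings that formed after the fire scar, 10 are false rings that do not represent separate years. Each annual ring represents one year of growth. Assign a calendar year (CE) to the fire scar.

The fire scar sits at annual ring 553 from the pith, so 854 − 553 = 301 annual rings formed after it.
Excluding 10 false annual rings: 301 − 10 = 291.
Counting back 291 years from 2012 CE places the fire scar in 2012 − 291 = 1721 CE.

1721 CE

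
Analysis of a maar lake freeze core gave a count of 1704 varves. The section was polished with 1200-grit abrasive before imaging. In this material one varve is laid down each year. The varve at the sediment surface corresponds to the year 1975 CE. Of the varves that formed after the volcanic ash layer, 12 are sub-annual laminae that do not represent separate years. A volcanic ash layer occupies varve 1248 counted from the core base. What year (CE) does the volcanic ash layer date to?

1531 CE

Between varve 1248 and the sediment surface there are 1704 − 1248 = 456 varves.
456 − 12 false = 444 true varves after the volcanic ash layer.
Counting back 444 years from 1975 CE places the volcanic ash layer in 1975 − 444 = 1531 CE.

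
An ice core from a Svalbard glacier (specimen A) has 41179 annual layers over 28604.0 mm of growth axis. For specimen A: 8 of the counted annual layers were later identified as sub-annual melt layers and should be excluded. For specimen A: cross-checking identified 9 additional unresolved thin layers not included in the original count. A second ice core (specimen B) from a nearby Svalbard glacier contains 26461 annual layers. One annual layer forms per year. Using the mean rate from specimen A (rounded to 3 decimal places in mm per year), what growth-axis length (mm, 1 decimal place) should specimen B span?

18390.4 mm

Specimen A: correcting the raw count gives 41179 − 8 + 9 = 41180 true annual layers.
A: 28604.0 mm over 41180 years gives 28604.0 / 41180 ≈ 0.695 mm/yr.
Length of B = 0.695 × 26461 = 18390.4 mm.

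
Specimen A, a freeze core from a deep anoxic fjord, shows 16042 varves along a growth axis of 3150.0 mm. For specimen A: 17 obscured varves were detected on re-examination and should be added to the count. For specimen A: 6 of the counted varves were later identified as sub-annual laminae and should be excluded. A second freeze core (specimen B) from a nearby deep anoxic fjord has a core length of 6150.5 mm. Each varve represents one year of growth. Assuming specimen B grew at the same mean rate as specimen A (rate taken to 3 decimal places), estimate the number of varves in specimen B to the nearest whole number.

Specimen A: true varve count = 16042 − 6 + 17 = 16053.
A: 3150.0 mm over 16053 years gives 3150.0 / 16053 ≈ 0.196 mm/yr.
B spans 6150.5 / 0.196 = 31380.10 years ≈ 31380 varves.

31380 varves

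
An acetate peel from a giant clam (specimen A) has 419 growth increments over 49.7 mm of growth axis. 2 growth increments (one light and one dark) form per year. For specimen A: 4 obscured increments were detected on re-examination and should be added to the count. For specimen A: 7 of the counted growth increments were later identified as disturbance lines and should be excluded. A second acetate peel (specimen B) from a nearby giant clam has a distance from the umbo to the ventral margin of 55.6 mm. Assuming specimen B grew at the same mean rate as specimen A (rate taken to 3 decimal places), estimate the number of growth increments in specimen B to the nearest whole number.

Specimen A: true growth increment count = 419 − 7 + 4 = 416.
Specimen A: dividing by 2 growth increments per year: 416 / 2 = 208 years.
A: Mean rate = 49.7 mm / 208 years ≈ 0.239 mm/year.
Specimen B: 55.6 mm / 0.239 mm per year = 232.64 years; at 2 growth increments per year that is 232.64 × 2 ≈ 465 growth increments.

465 growth increments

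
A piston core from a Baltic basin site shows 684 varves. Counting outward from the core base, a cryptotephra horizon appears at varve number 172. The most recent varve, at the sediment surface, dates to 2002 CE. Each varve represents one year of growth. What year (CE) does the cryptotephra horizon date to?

The cryptotephra horizon sits at varve 172 from the core base, so 684 − 172 = 512 varves formed after it.
2002 − 512 = 1490 CE.

1490 CE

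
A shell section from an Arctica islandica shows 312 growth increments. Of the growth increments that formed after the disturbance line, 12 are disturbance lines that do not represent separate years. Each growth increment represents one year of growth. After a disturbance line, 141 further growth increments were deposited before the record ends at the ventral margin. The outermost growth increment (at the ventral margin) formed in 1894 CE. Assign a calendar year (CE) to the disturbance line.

1765 CE

There are 141 growth increments younger than the disturbance line.
141 − 12 false = 129 true growth increments after the disturbance line.
The growth increment at the ventral margin is 1894 CE, so the disturbance line dates to 1894 − 129 = 1765 CE.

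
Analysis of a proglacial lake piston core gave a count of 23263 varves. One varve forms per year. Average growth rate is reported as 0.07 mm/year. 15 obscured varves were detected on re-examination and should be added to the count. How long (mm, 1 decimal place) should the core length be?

1629.5 mm

True varve count = 23263 + 15 = 23278.
23278 years at 0.07 mm/year gives 0.07 × 23278 = 1629.5 mm.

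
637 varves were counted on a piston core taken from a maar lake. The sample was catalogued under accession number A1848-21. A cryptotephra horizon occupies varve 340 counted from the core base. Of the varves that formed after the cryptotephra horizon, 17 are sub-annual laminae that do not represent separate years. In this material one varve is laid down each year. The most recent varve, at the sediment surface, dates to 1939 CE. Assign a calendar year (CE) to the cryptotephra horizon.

Between varve 340 and the sediment surface there are 637 − 340 = 297 varves.
Removing the 17 false varves leaves 297 − 17 = 280 true varves beyond the cryptotephra horizon.
The varve at the sediment surface is 1939 CE, so the cryptotephra horizon dates to 1939 − 280 = 1659 CE.

1659 CE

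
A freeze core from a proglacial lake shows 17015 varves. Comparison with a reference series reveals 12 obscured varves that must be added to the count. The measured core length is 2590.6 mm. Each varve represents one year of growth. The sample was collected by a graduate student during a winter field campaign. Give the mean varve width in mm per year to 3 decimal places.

0.152 mm per year

Adjusted count: 17015 + 12 = 17027 varves.
Extension rate ≈ 2590.6 / 17027 = 0.152 mm per year.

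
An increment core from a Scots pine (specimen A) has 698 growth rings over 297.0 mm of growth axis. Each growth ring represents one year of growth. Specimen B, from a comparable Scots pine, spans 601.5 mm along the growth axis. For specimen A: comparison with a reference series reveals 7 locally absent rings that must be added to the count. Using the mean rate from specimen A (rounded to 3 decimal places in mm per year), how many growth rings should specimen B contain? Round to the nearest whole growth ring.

Specimen A: after corrections the count is 698 + 7 = 705 growth rings.
A: Mean rate = 297.0 mm / 705 years ≈ 0.421 mm/yr.
Specimen B: 601.5 mm / 0.421 mm per year = 1428.74 years ≈ 1429 growth rings.

1429 growth rings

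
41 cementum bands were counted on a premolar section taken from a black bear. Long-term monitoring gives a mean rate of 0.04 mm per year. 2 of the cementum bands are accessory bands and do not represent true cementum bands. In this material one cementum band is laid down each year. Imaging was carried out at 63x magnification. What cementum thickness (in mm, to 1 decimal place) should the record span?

True cementum band count = 41 − 2 = 39.
Length ≈ 0.04 × 39 = 1.6 mm.

1.6 mm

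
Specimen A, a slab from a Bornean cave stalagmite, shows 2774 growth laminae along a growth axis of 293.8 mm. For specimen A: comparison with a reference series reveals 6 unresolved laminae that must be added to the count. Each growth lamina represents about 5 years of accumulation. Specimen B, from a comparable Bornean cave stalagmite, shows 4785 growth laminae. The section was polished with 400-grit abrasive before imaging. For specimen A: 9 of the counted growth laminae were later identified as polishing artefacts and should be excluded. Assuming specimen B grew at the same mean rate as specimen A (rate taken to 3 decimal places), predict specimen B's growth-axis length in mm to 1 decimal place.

Specimen A: true growth lamina count = 2774 − 9 + 6 = 2771.
Specimen A: multiplying by 5 years per growth lamina: 2771 × 5 = 13855 years.
A: 293.8 mm over 13855 years gives 293.8 / 13855 ≈ 0.021 mm/yr.
Specimen B: 4785 growth laminae at 5 years each span 4785 × 5 = 23925 years. For B, 0.021 mm/year × 23925 years = 502.4 mm.

502.4 mm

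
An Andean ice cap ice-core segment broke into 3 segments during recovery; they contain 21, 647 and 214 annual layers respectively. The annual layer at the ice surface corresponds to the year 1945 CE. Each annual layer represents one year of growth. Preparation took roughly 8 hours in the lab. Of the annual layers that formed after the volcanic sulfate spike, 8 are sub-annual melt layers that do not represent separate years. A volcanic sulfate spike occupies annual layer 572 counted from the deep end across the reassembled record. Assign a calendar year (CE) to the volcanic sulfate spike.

Total annual layers = 21 + 647 + 214 = 882.
The volcanic sulfate spike sits at annual layer 572 from the deep end, so 882 − 572 = 310 annual layers formed after it.
Removing the 8 false annual layers leaves 310 − 8 = 302 true annual layers beyond the volcanic sulfate spike.
Counting back 302 years from 1945 CE places the volcanic sulfate spike in 1945 − 302 = 1643 CE.

1643 CE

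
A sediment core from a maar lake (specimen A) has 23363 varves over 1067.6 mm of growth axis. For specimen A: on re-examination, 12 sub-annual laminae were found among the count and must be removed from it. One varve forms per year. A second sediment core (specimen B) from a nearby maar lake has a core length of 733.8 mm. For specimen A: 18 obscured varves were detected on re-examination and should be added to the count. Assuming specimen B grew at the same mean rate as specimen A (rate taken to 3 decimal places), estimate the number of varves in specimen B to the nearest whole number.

15952 varves

Specimen A: adjusted count: 23363 − 12 + 18 = 23369 varves.
A: Mean rate = 1067.6 mm / 23369 years ≈ 0.046 mm/yr.
Specimen B: 733.8 mm / 0.046 mm per year = 15952.17 years ≈ 15952 varves.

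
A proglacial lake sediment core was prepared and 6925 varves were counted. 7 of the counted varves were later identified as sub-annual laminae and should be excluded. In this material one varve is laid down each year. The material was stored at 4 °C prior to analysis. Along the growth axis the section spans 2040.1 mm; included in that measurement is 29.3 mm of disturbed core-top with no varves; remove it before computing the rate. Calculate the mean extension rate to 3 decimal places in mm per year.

Correcting the raw count gives 6925 − 7 = 6918 true varves.
The growth record spans 2040.1 − 29.3 = 2010.8 mm.
Extension rate ≈ 2010.8 / 6918 = 0.291 mm per year.

0.291 mm per year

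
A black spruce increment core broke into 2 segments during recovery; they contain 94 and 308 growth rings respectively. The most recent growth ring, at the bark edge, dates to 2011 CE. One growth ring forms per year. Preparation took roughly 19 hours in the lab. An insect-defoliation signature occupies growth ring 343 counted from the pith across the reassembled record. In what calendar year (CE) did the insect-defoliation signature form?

Total growth rings = 94 + 308 = 402.
The insect-defoliation signature sits at growth ring 343 from the pith, so 402 − 343 = 59 growth rings formed after it.
2011 − 59 = 1952 CE.

1952 CE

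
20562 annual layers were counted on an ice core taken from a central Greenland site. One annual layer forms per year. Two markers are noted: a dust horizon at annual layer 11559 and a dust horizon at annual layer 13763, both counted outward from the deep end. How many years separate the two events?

2204 yr

The two markers are separated by 13763 − 11559 = 2204 annual layers.
One annual layer per year makes the interval 2204 years.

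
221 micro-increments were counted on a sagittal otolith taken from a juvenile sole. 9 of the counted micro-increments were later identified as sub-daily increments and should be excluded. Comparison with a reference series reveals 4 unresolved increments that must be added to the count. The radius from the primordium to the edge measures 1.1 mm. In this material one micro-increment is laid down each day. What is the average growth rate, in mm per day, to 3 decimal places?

0.005 mm per day

Correcting the raw count gives 221 − 9 + 4 = 216 true micro-increments.
Mean rate = 1.1 mm / 216 days ≈ 0.005 mm per day.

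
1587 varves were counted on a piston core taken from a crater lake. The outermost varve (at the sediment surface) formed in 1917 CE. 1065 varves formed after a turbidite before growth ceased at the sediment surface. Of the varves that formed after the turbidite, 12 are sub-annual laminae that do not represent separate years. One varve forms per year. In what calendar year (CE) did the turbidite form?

864 CE

There are 1065 varves younger than the turbidite.
Removing the 12 false varves leaves 1065 − 12 = 1053 true varves beyond the turbidite.
The varve at the sediment surface is 1917 CE, so the turbidite dates to 1917 − 1053 = 864 CE.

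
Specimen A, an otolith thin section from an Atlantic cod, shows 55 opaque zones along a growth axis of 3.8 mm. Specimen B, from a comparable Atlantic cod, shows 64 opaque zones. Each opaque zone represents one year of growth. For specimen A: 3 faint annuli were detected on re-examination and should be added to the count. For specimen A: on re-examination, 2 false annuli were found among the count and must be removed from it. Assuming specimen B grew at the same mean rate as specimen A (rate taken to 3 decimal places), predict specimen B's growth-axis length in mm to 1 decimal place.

4.4 mm

Specimen A: adjusted count: 55 − 2 + 3 = 56 opaque zones.
A: Mean rate = 3.8 mm / 56 years ≈ 0.068 mm/yr.
B's length ≈ 0.068 × 64 = 4.4 mm.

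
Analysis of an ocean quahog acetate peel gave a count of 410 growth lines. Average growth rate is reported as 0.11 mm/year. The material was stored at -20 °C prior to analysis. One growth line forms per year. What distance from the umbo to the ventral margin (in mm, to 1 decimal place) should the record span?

410 years of growth are recorded.
410 years at 0.11 mm/year gives 0.11 × 410 = 45.1 mm.

45.1 mm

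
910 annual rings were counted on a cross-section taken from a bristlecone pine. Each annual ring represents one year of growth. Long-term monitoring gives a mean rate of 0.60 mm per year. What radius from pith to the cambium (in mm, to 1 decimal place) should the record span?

The record spans 910 years at 0.60 mm per year.
Length ≈ 0.60 × 910 = 546.0 mm.

546.0 mm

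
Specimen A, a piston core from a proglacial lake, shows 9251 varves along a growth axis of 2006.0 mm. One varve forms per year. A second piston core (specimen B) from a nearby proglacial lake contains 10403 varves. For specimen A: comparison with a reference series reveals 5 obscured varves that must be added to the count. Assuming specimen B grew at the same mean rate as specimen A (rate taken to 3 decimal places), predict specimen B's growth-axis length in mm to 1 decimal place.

Specimen A: adjusted count: 9251 + 5 = 9256 varves.
A: Mean rate = 2006.0 mm / 9256 years ≈ 0.217 mm/yr.
For B, 0.217 mm/year × 10403 years = 2257.5 mm.

2257.5 mm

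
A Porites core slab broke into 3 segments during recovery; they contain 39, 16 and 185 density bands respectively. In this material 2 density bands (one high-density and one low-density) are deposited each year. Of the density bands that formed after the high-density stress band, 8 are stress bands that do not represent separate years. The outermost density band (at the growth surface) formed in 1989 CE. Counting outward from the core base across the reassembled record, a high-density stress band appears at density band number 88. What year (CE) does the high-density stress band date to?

1917 CE

Total density bands = 39 + 16 + 185 = 240.
The high-density stress band sits at density band 88 from the core base, so 240 − 88 = 152 density bands formed after it.
152 − 8 false = 144 true density bands after the high-density stress band.
144 density bands at 2 per year is 144 / 2 = 72 years.
1989 − 72 = 1917 CE.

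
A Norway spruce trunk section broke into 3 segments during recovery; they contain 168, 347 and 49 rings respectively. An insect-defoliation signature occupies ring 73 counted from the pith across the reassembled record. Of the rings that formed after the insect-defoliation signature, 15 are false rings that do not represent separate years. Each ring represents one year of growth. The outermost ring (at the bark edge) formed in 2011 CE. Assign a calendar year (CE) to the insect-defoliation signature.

Total rings = 168 + 347 + 49 = 564.
564 − 73 = 491 rings lie beyond the insect-defoliation signature toward the bark edge.
Removing the 15 false rings leaves 491 − 15 = 476 true rings beyond the insect-defoliation signature.
The ring at the bark edge is 2011 CE, so the insect-defoliation signature dates to 2011 − 476 = 1535 CE.

1535 CE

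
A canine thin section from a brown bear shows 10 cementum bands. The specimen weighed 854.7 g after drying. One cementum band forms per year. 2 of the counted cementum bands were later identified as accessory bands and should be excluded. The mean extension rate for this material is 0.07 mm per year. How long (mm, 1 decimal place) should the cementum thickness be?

Adjusted count: 10 − 2 = 8 cementum bands.
8 years at 0.07 mm/year gives 0.07 × 8 = 0.6 mm.

0.6 mm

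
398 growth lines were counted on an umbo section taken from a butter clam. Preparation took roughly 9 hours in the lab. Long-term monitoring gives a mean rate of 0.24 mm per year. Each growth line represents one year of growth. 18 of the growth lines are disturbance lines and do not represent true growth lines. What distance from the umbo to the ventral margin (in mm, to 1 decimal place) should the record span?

91.2 mm

After corrections the count is 398 − 18 = 380 growth lines.
Predicted length = 0.24 mm/year × 380 years = 91.2 mm.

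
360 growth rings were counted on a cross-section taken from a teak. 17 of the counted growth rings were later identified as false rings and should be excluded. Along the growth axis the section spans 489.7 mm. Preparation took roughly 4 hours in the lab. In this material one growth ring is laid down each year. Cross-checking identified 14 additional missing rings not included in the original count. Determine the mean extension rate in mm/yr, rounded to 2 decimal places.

After corrections the count is 360 − 17 + 14 = 357 growth rings.
Extension rate ≈ 489.7 / 357 = 1.37 mm/yr.

1.37 mm/yr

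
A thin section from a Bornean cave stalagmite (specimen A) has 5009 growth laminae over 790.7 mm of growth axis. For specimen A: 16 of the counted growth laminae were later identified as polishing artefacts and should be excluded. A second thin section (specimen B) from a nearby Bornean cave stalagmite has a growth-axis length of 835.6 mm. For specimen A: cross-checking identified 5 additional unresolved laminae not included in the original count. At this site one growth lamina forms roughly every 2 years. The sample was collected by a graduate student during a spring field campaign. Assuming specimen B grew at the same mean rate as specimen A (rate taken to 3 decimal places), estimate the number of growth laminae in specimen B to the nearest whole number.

Specimen A: correcting the raw count gives 5009 − 16 + 5 = 4998 true growth laminae.
Specimen A: at 2 years per growth lamina, 4998 × 2 = 9996 years.
A: Mean rate = 790.7 mm / 9996 years ≈ 0.079 mm/yr.
B spans 835.6 / 0.079 = 10577.22 years; at 2 years per growth lamina that is 10577.22 / 2 ≈ 5289 growth laminae.

5289 growth laminae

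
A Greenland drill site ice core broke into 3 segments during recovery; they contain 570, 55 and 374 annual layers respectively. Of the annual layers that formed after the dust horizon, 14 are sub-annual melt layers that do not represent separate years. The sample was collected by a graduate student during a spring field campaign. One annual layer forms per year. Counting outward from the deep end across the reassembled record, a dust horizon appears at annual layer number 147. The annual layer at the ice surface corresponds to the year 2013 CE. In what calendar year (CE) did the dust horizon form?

Total annual layers = 570 + 55 + 374 = 999.
999 − 147 = 852 annual layers lie beyond the dust horizon toward the ice surface.
Excluding 14 false annual layers: 852 − 14 = 838.
The annual layer at the ice surface is 2013 CE, so the dust horizon dates to 2013 − 838 = 1175 CE.

1175 CE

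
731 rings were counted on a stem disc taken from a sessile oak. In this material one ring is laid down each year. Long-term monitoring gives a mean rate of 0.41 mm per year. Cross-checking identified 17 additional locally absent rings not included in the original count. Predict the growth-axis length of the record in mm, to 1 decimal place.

306.7 mm

True ring count = 731 + 17 = 748.
748 years at 0.41 mm/year gives 0.41 × 748 = 306.7 mm.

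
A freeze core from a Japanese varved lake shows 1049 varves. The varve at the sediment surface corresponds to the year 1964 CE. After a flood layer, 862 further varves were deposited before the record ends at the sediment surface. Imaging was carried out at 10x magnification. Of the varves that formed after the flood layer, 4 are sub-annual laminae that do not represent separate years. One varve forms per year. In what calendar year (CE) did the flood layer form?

1106 CE

There are 862 varves younger than the flood layer.
Excluding 4 false varves: 862 − 4 = 858.
Counting back 858 years from 1964 CE places the flood layer in 1964 − 858 = 1106 CE.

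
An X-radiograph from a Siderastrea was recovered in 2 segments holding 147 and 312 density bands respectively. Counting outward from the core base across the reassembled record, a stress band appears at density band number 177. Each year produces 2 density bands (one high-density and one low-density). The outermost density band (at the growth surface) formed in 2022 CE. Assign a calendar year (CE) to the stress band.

Total density bands = 147 + 312 = 459.
459 − 177 = 282 density bands lie beyond the stress band toward the growth surface.
282 density bands at 2 per year is 282 / 2 = 141 years.
Counting back 141 years from 2022 CE places the stress band in 2022 − 141 = 1881 CE.

1881 CE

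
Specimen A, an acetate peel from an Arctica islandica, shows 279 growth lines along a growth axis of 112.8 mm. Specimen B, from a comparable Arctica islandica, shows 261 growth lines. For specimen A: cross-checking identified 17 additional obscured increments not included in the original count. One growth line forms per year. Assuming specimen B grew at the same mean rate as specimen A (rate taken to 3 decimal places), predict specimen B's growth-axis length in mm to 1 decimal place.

99.4 mm

Specimen A: correcting the raw count gives 279 + 17 = 296 true growth lines.
A: Extension rate ≈ 112.8 / 296 = 0.381 mm per year.
B's length ≈ 0.381 × 261 = 99.4 mm.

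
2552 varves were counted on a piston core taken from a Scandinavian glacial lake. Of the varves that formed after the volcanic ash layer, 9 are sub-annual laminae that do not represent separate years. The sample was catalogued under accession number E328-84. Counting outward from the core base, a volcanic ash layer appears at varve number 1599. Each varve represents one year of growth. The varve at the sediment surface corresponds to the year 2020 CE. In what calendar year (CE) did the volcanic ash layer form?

1076 CE

Between varve 1599 and the sediment surface there are 2552 − 1599 = 953 varves.
Removing the 9 false varves leaves 953 − 9 = 944 true varves beyond the volcanic ash layer.
Counting back 944 years from 2020 CE places the volcanic ash layer in 2020 − 944 = 1076 CE.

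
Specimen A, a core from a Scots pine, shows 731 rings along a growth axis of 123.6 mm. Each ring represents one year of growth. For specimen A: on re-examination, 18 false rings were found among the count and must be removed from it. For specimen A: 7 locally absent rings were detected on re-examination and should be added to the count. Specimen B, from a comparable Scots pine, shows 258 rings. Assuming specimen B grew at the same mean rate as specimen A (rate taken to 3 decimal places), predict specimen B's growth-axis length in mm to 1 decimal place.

44.4 mm

Specimen A: correcting the raw count gives 731 − 18 + 7 = 720 true rings.
A: Extension rate ≈ 123.6 / 720 = 0.172 mm per year.
Length of B = 0.172 × 258 = 44.4 mm.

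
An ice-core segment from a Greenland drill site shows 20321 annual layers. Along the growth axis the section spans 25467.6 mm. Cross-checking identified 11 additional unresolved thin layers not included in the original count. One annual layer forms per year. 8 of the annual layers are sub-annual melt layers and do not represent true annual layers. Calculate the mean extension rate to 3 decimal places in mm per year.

1.253 mm per year

Adjusted count: 20321 − 8 + 11 = 20324 annual layers.
Mean rate = 25467.6 mm / 20324 years ≈ 1.253 mm per year.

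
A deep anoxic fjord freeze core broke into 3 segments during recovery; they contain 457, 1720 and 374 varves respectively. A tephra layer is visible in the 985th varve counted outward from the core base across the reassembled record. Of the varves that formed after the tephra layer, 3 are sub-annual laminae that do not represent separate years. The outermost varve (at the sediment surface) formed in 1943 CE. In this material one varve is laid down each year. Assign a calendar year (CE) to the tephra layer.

Total varves = 457 + 1720 + 374 = 2551.
The tephra layer sits at varve 985 from the core base, so 2551 − 985 = 1566 varves formed after it.
Excluding 3 false varves: 1566 − 3 = 1563.
The varve at the sediment surface is 1943 CE, so the tephra layer dates to 1943 − 1563 = 380 CE.

380 CE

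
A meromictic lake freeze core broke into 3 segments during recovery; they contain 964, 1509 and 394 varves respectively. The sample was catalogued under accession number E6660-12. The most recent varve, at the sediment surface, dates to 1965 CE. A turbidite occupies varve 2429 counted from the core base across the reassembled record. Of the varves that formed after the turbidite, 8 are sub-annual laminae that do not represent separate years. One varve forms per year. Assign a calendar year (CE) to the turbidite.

Total varves = 964 + 1509 + 394 = 2867.
2867 − 2429 = 438 varves lie beyond the turbidite toward the sediment surface.
Removing the 8 false varves leaves 438 − 8 = 430 true varves beyond the turbidite.
Counting back 430 years from 1965 CE places the turbidite in 1965 − 430 = 1535 CE.

1535 CE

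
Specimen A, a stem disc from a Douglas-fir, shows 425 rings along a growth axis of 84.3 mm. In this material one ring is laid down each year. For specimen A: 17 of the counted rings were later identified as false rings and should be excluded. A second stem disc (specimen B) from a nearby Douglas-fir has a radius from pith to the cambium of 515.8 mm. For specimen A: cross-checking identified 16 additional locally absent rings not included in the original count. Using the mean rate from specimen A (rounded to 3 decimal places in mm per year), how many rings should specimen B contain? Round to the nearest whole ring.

Specimen A: true ring count = 425 − 17 + 16 = 424.
A: Extension rate ≈ 84.3 / 424 = 0.199 mm/yr.
Specimen B: 515.8 mm / 0.199 mm per year = 2591.96 years ≈ 2592 rings.

2592 rings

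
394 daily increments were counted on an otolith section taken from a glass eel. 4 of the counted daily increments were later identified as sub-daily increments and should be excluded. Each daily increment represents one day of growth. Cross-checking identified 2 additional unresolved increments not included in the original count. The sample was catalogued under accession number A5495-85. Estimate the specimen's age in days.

True daily increment count = 394 − 4 + 2 = 392.
At one daily increment per day, that is 392 days.

392 days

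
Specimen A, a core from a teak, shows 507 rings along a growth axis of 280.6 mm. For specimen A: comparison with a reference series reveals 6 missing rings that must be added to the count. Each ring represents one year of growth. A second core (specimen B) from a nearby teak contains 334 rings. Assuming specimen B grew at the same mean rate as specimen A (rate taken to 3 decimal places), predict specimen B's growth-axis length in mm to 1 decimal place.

Specimen A: adjusted count: 507 + 6 = 513 rings.
A: Mean rate = 280.6 mm / 513 years ≈ 0.547 mm/yr.
B's length ≈ 0.547 × 334 = 182.7 mm.

182.7 mm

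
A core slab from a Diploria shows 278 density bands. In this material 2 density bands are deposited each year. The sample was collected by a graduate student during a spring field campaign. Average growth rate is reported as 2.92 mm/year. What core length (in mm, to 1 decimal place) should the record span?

405.9 mm

278 density bands at 2 per year is 278 / 2 = 139 years.
Length ≈ 2.92 × 139 = 405.9 mm.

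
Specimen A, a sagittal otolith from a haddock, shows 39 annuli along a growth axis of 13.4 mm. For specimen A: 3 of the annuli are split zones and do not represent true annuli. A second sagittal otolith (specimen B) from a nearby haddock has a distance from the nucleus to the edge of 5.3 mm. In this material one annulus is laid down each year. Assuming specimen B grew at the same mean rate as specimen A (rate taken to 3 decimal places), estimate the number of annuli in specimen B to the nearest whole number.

14 annuli

Specimen A: true annulus count = 39 − 3 = 36.
A: Mean rate = 13.4 mm / 36 years ≈ 0.372 mm/yr.
For B, 5.3 / 0.372 = 14.25 years ≈ 14 annuli.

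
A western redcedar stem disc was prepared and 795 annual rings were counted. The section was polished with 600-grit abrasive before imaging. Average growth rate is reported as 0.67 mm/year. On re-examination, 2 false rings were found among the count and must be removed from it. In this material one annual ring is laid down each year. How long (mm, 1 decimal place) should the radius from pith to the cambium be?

After corrections the count is 795 − 2 = 793 annual rings.
793 years at 0.67 mm/year gives 0.67 × 793 = 531.3 mm.

531.3 mm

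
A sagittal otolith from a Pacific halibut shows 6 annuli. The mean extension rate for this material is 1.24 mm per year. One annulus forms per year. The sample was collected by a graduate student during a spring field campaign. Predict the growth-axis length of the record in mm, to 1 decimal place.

7.4 mm

6 years of growth are recorded.
6 years at 1.24 mm/year gives 1.24 × 6 = 7.4 mm.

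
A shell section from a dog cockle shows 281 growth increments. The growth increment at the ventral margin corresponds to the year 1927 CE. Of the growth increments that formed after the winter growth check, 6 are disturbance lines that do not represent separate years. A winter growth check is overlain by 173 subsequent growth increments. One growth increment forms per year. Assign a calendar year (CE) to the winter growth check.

1760 CE

173 growth increments post-date the winter growth check.
Removing the 6 false growth increments leaves 173 − 6 = 167 true growth increments beyond the winter growth check.
1927 − 167 = 1760 CE.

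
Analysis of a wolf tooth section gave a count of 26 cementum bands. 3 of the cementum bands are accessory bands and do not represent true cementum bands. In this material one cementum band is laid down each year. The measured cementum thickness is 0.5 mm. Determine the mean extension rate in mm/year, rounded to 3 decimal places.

Correcting the raw count gives 26 − 3 = 23 true cementum bands.
Extension rate ≈ 0.5 / 23 = 0.022 mm/year.

0.022 mm/year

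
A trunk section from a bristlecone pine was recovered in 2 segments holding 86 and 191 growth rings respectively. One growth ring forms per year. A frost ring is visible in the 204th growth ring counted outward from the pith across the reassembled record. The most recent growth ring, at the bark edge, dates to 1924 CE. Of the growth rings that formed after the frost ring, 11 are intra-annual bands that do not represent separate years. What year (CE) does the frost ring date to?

Total growth rings = 86 + 191 = 277.
277 − 204 = 73 growth rings lie beyond the frost ring toward the bark edge.
Removing the 11 false growth rings leaves 73 − 11 = 62 true growth rings beyond the frost ring.
1924 − 62 = 1862 CE.

1862 CE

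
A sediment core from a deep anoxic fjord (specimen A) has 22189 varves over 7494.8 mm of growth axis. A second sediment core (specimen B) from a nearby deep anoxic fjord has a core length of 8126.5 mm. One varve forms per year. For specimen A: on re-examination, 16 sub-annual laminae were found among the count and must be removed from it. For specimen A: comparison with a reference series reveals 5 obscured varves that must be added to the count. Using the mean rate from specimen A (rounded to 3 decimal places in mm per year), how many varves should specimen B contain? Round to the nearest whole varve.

24043 varves

Specimen A: true varve count = 22189 − 16 + 5 = 22178.
A: 7494.8 mm over 22178 years gives 7494.8 / 22178 ≈ 0.338 mm per year.
B spans 8126.5 / 0.338 = 24042.90 years ≈ 24043 varves.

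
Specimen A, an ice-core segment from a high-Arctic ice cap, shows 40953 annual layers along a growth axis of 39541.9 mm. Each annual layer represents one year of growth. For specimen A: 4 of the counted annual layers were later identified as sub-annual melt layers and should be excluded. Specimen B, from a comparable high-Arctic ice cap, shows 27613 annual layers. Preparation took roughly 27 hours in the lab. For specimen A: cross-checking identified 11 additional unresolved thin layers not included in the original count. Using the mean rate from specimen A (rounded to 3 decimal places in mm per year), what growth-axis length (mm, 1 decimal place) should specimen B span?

Specimen A: true annual layer count = 40953 − 4 + 11 = 40960.
A: Mean rate = 39541.9 mm / 40960 years ≈ 0.965 mm/yr.
For B, 0.965 mm/year × 27613 years = 26646.5 mm.

26646.5 mm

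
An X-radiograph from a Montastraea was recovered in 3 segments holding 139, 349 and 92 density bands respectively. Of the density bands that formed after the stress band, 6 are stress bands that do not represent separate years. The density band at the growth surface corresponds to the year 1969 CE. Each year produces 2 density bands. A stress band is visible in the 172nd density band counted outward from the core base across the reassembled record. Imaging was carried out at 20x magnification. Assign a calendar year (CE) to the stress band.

Total density bands = 139 + 349 + 92 = 580.
580 − 172 = 408 density bands lie beyond the stress band toward the growth surface.
408 − 6 false = 402 true density bands after the stress band.
402 density bands at 2 per year is 402 / 2 = 201 years.
The density band at the growth surface is 1969 CE, so the stress band dates to 1969 − 201 = 1768 CE.

1768 CE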